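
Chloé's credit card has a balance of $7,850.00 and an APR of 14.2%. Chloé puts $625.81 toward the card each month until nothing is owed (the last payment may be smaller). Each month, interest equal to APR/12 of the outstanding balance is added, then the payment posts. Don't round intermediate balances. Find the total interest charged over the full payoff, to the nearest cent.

$698.55

Monthly rate r = 14.2%/12 = 1.18333% = 0.0118333.
Payoff takes n = ⌈−ln(1 − rB₀/P)/ln(1+r)⌉ = ⌈13.659⌉ = 14 payments; the last is $413.02.
Total paid = 13·$625.81 + $413.02 = $8,548.55.
Total interest = total paid − principal = $8,548.55 − $7,850.00 = $698.55.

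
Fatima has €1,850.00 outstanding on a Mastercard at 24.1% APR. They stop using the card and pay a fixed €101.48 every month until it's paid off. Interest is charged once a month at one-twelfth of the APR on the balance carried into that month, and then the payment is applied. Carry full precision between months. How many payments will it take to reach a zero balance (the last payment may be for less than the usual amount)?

Monthly rate r = 24.1%/12 = 2.00833% = 0.0200833.
Recurrence: B ← B·(1+r) − €101.48.
Month 1: interest €37.15; balance after payment €1,785.67.
Month 2: interest €35.86; balance after payment €1,720.06.
Closed form: n = −ln(1 − rB₀/P)/ln(1+r) = −ln(0.63388)/ln(1.02008) ≈ 22.928, so the balance reaches zero during payment 23.

23 months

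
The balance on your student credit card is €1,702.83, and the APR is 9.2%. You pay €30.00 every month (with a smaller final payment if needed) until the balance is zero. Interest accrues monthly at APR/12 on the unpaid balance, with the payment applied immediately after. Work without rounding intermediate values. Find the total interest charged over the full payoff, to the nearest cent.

€540.98

Monthly rate r = 9.2%/12 = 0.766667% = 0.00766667.
Payoff takes n = ⌈−ln(1 − rB₀/P)/ln(1+r)⌉ = ⌈74.793⌉ = 75 payments; the last is €23.81.
Total paid = 74·€30.00 + €23.81 = €2,243.81.
Total interest = total paid − principal = €2,243.81 − €1,702.83 = €540.98.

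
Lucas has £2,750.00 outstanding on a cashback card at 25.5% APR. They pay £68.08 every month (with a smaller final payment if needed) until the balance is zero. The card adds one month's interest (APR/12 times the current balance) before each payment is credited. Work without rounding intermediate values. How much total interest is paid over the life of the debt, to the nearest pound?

Monthly rate r = 25.5%/12 = 2.125% = 0.02125.
Payoff takes n = ⌈−ln(1 − rB₀/P)/ln(1+r)⌉ = ⌈92.950⌉ = 93 payments; the last is £64.74.
Total paid = 92·£68.08 + £64.74 = £6,328.10.
Total interest = total paid − principal = £6,328.10 − £2,750.00 = £3,578.10.

£3,578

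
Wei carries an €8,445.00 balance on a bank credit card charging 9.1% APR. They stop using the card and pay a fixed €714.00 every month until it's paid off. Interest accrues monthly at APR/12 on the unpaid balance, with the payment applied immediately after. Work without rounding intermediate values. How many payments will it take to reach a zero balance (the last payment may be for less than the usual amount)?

Monthly rate r = 9.1%/12 = 0.758333% = 0.00758333.
Recurrence: B ← B·(1+r) − €714.00.
Month 1: interest €64.04; balance after payment €7,795.04.
Month 2: interest €59.11; balance after payment €7,140.15.
Closed form: n = −ln(1 − rB₀/P)/ln(1+r) = −ln(0.91031)/ln(1.00758) ≈ 12.439, so the balance reaches zero during payment 13.

13 months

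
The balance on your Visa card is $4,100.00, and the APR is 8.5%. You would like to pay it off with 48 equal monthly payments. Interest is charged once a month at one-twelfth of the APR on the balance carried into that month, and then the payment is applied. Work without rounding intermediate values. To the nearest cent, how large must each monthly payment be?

Monthly rate r = 8.5%/12 = 0.708333% = 0.00708333.
Level-payment amortization: P = B₀·r / (1 − (1+r)^(−n)) = 4100.00·0.00708333 / (1 − 1.00708^(−48)).
Denominator 1 − (1+r)^(−48) = 0.287376102.
P = 29.0417 / 0.287376102 ≈ 101.06.

$101.06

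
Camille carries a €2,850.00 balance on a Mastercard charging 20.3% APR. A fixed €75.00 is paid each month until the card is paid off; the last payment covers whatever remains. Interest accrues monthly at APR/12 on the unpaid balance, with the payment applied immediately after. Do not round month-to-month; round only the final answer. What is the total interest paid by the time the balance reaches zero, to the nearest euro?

Monthly rate r = 20.3%/12 = 1.69167% = 0.0169167.
Payoff takes n = ⌈−ln(1 − rB₀/P)/ln(1+r)⌉ = ⌈61.374⌉ = 62 payments; the last is €28.17.
Total paid = 61·€75.00 + €28.17 = €4,603.17.
Total interest = total paid − principal = €4,603.17 − €2,850.00 = €1,753.17.

€1,753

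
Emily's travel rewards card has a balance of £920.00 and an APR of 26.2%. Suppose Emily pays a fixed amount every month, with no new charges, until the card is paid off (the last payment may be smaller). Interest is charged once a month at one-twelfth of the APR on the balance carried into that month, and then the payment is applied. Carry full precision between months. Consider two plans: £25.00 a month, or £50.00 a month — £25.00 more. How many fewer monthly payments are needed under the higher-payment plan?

52 fewer payments

Monthly rate r = 26.2%/12 = 2.18333% = 0.0218333.
At £25.00/mo: n = ⌈−ln(1 − rB₀/P)/ln(1+r)⌉ = 76 payments (last £8.21); total interest = total paid − £920.00 = £963.21.
At £50.00/mo: 24 payments (last £39.34); total interest £269.34.
Payments saved = 76 − 24 = 52.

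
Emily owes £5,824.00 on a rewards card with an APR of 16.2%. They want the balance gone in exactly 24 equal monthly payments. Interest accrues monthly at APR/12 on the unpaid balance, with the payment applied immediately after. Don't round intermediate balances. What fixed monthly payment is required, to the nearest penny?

£285.72

Monthly rate r = 16.2%/12 = 1.35% = 0.0135.
Level-payment amortization: P = B₀·r / (1 − (1+r)^(−n)) = 5824.00·0.0135 / (1 − 1.0135^(−24)).
Denominator 1 − (1+r)^(−24) = 0.275180402.
P = 78.624 / 0.275180402 ≈ 285.72.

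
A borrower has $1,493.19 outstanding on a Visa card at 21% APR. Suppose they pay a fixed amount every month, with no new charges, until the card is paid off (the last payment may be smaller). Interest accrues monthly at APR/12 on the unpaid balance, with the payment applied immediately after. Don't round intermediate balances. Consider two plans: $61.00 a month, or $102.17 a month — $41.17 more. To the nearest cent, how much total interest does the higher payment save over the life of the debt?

Monthly rate r = 21%/12 = 1.75% = 0.0175.
At $61.00/mo: n = ⌈−ln(1 − rB₀/P)/ln(1+r)⌉ = 33 payments (last $14.56); total interest = total paid − $1,493.19 = $473.37.
At $102.17/mo: 18 payments (last $2.75); total interest $246.45.
Interest saved = $473.37 − $246.45 = $226.92.

$226.92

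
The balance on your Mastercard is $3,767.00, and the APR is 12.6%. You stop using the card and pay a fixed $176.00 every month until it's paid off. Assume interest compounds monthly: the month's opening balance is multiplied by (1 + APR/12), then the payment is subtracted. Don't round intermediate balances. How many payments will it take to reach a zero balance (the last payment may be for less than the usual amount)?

Monthly rate r = 12.6%/12 = 1.05% = 0.0105.
Recurrence: B ← B·(1+r) − $176.00.
Month 1: interest $39.55; balance after payment $3,630.55.
Month 2: interest $38.12; balance after payment $3,492.67.
Closed form: n = −ln(1 − rB₀/P)/ln(1+r) = −ln(0.77526)/ln(1.0105) ≈ 24.370, so the balance reaches zero during payment 25.

25 months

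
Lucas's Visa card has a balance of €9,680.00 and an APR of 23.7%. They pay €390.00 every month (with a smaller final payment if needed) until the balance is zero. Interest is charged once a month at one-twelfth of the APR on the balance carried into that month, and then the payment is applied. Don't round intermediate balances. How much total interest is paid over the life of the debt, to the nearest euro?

€3,756

Monthly rate r = 23.7%/12 = 1.975% = 0.01975.
Payoff takes n = ⌈−ln(1 − rB₀/P)/ln(1+r)⌉ = ⌈34.450⌉ = 35 payments; the last is €176.26.
Total paid = 34·€390.00 + €176.26 = €13,436.26.
Total interest = total paid − principal = €13,436.26 − €9,680.00 = €3,756.26.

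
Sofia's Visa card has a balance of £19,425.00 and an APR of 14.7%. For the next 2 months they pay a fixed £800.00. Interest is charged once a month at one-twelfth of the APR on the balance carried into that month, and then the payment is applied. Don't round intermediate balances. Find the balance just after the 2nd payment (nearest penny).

£18,294.03

Monthly rate r = 14.7%/12 = 1.225% = 0.01225.
Each month: B ← B·(1+r) − £800.00.
Month 1: interest £237.96; balance after payment £18,862.96.
Month 2: interest £231.07; balance after payment £18,294.03.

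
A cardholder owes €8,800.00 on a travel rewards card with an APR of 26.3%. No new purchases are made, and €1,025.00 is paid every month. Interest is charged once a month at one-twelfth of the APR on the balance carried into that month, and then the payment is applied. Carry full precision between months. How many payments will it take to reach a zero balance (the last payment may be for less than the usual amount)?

Monthly rate r = 26.3%/12 = 2.19167% = 0.0219167.
Recurrence: B ← B·(1+r) − €1,025.00.
Month 1: interest €192.87; balance after payment €7,967.87.
Month 2: interest €174.63; balance after payment €7,117.50.
Closed form: n = −ln(1 − rB₀/P)/ln(1+r) = −ln(0.81184)/ln(1.02192) ≈ 9.615, so the balance reaches zero during payment 10.

10 months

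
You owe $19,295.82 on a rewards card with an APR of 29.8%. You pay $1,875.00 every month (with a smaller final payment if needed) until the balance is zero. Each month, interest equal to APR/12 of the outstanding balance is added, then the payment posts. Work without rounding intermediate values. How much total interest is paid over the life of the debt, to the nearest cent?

$3,263.45

Monthly rate r = 29.8%/12 = 2.48333% = 0.0248333.
Payoff takes n = ⌈−ln(1 − rB₀/P)/ln(1+r)⌉ = ⌈12.031⌉ = 13 payments; the last is $59.27.
Total paid = 12·$1,875.00 + $59.27 = $22,559.27.
Total interest = total paid − principal = $22,559.27 − $19,295.82 = $3,263.45.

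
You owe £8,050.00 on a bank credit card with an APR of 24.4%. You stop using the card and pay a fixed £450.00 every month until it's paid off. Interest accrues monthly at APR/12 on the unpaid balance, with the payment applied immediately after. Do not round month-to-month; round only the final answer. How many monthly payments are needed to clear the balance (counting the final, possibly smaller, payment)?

Monthly rate r = 24.4%/12 = 2.03333% = 0.0203333.
Recurrence: B ← B·(1+r) − £450.00.
Month 1: interest £163.68; balance after payment £7,763.68.
Month 2: interest £157.86; balance after payment £7,471.54.
Closed form: n = −ln(1 − rB₀/P)/ln(1+r) = −ln(0.63626)/ln(1.02033) ≈ 22.462, so the balance reaches zero during payment 23.

23 months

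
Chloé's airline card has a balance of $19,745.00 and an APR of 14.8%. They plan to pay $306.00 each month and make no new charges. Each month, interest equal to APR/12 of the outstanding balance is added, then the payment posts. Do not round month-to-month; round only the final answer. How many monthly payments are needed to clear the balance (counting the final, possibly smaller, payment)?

Monthly rate r = 14.8%/12 = 1.23333% = 0.0123333.
Recurrence: B ← B·(1+r) − $306.00.
Month 1: interest $243.52; balance after payment $19,682.52.
Month 2: interest $242.75; balance after payment $19,619.27.
Closed form: n = −ln(1 − rB₀/P)/ln(1+r) = −ln(0.20418)/ln(1.01233) ≈ 129.612, so the balance reaches zero during payment 130.

130 payments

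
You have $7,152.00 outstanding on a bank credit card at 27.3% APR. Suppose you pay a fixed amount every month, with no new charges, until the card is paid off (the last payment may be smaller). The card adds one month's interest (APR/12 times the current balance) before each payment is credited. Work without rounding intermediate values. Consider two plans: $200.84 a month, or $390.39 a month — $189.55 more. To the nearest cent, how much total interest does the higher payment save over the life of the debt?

Monthly rate r = 27.3%/12 = 2.275% = 0.02275.
At $200.84/mo: n = ⌈−ln(1 − rB₀/P)/ln(1+r)⌉ = 74 payments (last $172.71); total interest = total paid − $7,152.00 = $7,682.03.
At $390.39/mo: 24 payments (last $378.62); total interest $2,205.59.
Interest saved = $7,682.03 − $2,205.59 = $5,476.44.

$5,476.44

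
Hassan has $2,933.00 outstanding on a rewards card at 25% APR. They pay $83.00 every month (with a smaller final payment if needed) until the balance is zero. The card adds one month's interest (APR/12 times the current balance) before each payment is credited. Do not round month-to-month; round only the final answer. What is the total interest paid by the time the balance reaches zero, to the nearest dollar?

Monthly rate r = 25%/12 = 2.08333% = 0.0208333.
Payoff takes n = ⌈−ln(1 − rB₀/P)/ln(1+r)⌉ = ⌈64.626⌉ = 65 payments; the last is $52.17.
Total paid = 64·$83.00 + $52.17 = $5,364.17.
Total interest = total paid − principal = $5,364.17 − $2,933.00 = $2,431.17.

$2,431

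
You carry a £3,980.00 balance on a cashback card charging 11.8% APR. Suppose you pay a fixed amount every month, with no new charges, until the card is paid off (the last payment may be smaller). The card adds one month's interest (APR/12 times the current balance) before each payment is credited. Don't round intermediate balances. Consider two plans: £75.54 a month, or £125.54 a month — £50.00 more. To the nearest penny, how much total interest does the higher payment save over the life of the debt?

Monthly rate r = 11.8%/12 = 0.983333% = 0.00983333.
At £75.54/mo: n = ⌈−ln(1 − rB₀/P)/ln(1+r)⌉ = 75 payments (last £45.56); total interest = total paid − £3,980.00 = £1,655.52.
At £125.54/mo: 39 payments (last £22.63); total interest £813.15.
Interest saved = £1,655.52 − £813.15 = £842.37.

£842.37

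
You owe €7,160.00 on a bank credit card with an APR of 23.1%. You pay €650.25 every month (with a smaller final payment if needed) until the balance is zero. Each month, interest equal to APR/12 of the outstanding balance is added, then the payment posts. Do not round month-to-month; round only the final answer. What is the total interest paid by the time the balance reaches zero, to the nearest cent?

€965.38

Monthly rate r = 23.1%/12 = 1.925% = 0.01925.
Payoff takes n = ⌈−ln(1 − rB₀/P)/ln(1+r)⌉ = ⌈12.493⌉ = 13 payments; the last is €322.38.
Total paid = 12·€650.25 + €322.38 = €8,125.38.
Total interest = total paid − principal = €8,125.38 − €7,160.00 = €965.38.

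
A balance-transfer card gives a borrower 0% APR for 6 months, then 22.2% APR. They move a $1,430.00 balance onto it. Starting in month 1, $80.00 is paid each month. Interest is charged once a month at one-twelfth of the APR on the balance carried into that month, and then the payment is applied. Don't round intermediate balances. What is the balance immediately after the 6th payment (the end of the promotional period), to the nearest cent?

Promo months 1–6 at r₀ = 0%/12 = 0; months 7+ at r₁ = 22.2%/12 = 0.0185.
After month 6 (no interest yet): B = $1,430.00 − 6·$80.00 = $950.00.

$950.00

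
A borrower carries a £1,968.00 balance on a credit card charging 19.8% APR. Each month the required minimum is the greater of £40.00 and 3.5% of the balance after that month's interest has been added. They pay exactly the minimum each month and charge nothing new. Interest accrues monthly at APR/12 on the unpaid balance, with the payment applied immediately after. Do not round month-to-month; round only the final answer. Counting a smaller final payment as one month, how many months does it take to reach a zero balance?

68 months

Monthly rate r = 19.8%/12 = 1.65% = 0.0165.
While 3.5% of the post-interest balance exceeds £40.00, each month B ← (B·(1+r))·(1 − 0.035), i.e. B shrinks by the factor (1+r)·0.965 = 0.98092.
This holds for months 1–30. Entering month 31 the balance is £1,104.25; 3.5% of the post-interest balance is now below £40.00, so the flat £40.00 minimum applies from here.
From month 31 a fixed £40.00 at rate r clears £1,104.25 in 38 more payments. Total: 30 + 38 = 68 months.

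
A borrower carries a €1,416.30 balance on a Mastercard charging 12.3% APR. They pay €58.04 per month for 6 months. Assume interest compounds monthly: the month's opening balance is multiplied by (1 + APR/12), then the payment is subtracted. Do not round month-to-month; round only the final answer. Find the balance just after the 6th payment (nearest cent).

Monthly rate r = 12.3%/12 = 1.025% = 0.01025.
Each month: B ← B·(1+r) − €58.04.
Month 1: interest €14.52; balance after payment €1,372.78.
Month 2: interest €14.07; balance after payment €1,328.81.
Month 3: interest €13.62; balance after payment €1,284.39.
Month 4: interest €13.16; balance after payment €1,239.51.
Month 5: interest €12.71; balance after payment €1,194.18.
Month 6: interest €12.24; balance after payment €1,148.38.

€1,148.38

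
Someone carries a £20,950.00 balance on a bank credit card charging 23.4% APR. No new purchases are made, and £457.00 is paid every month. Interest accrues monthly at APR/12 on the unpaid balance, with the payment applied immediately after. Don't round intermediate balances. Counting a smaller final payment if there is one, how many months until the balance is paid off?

Monthly rate r = 23.4%/12 = 1.95% = 0.0195.
Recurrence: B ← B·(1+r) − £457.00.
Month 1: interest £408.52; balance after payment £20,901.53.
Month 2: interest £407.58; balance after payment £20,852.10.
Closed form: n = −ln(1 − rB₀/P)/ln(1+r) = −ln(0.10607)/ln(1.0195) ≈ 116.176, so the balance reaches zero during payment 117.

117 months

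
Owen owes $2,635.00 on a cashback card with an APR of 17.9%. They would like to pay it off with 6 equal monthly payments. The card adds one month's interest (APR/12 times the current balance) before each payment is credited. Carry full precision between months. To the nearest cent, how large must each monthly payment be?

$462.38

Monthly rate r = 17.9%/12 = 1.49167% = 0.0149167.
Level-payment amortization: P = B₀·r / (1 − (1+r)^(−n)) = 2635.00·0.0149167 / (1 − 1.01492^(−6)).
Denominator 1 − (1+r)^(−6) = 0.0850071646.
P = 39.3054 / 0.0850071646 ≈ 462.38.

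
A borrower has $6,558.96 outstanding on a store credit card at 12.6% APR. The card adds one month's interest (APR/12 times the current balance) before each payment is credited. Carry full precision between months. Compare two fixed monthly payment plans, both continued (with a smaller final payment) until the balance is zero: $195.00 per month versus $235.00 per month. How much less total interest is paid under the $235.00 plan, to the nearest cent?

$331.00

Monthly rate r = 12.6%/12 = 1.05% = 0.0105.
At $195.00/mo: n = ⌈−ln(1 − rB₀/P)/ln(1+r)⌉ = 42 payments (last $138.80); total interest = total paid − $6,558.96 = $1,574.84.
At $235.00/mo: 34 payments (last $47.80); total interest $1,243.84.
Interest saved = $1,574.84 − $1,243.84 = $331.00.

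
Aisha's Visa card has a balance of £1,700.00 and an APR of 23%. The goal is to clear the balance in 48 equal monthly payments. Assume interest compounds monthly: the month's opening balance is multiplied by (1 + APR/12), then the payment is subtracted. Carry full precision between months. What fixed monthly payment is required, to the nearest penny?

£54.49

Monthly rate r = 23%/12 = 1.91667% = 0.0191667.
Level-payment amortization: P = B₀·r / (1 − (1+r)^(−n)) = 1700.00·0.0191667 / (1 − 1.01917^(−48)).
Denominator 1 − (1+r)^(−48) = 0.597996465.
P = 32.5833 / 0.597996465 ≈ 54.49.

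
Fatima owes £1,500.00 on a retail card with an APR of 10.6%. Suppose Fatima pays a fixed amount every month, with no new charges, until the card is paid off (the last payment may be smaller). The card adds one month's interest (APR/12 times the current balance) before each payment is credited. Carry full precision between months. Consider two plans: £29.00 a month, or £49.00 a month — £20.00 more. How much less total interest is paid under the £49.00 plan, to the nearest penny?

Monthly rate r = 10.6%/12 = 0.883333% = 0.00883333.
At £29.00/mo: n = ⌈−ln(1 − rB₀/P)/ln(1+r)⌉ = 70 payments (last £12.01); total interest = total paid − £1,500.00 = £513.01.
At £49.00/mo: 36 payments (last £41.60); total interest £256.60.
Interest saved = £513.01 − £256.60 = £256.41.

£256.41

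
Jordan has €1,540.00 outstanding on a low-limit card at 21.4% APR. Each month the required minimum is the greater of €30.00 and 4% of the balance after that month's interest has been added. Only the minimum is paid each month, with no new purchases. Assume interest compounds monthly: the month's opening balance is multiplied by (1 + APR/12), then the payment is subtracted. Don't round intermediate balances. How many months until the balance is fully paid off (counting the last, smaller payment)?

Monthly rate r = 21.4%/12 = 1.78333% = 0.0178333.
While 4% of the post-interest balance exceeds €30.00, each month B ← (B·(1+r))·(1 − 0.04), i.e. B shrinks by the factor (1+r)·0.96 = 0.97712.
This holds for months 1–32. Entering month 33 the balance is €734.27; 4% of the post-interest balance is now below €30.00, so the flat €30.00 minimum applies from here.
From month 33 a fixed €30.00 at rate r clears €734.27 in 33 more payments. Total: 32 + 33 = 65 months.

65 months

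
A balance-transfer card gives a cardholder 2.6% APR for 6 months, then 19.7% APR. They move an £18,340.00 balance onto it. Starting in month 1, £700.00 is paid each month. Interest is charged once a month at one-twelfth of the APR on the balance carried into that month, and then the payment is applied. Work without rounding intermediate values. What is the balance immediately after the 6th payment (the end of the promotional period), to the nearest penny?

Promo months 1–6 at r₀ = 2.6%/12 = 0.00216667; months 7+ at r₁ = 19.7%/12 = 0.0164167.
After month 6: iterate B ← B·(1+r₀) − £700.00 for 6 months → £14,356.90.

£14,356.90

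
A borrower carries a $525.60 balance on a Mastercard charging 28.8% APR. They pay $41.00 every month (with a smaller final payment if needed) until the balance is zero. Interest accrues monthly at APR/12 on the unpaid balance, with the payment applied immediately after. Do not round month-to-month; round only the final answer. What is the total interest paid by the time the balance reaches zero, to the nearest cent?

$110.17

Monthly rate r = 28.8%/12 = 2.4% = 0.024.
Payoff takes n = ⌈−ln(1 − rB₀/P)/ln(1+r)⌉ = ⌈15.504⌉ = 16 payments; the last is $20.77.
Total paid = 15·$41.00 + $20.77 = $635.77.
Total interest = total paid − principal = $635.77 − $525.60 = $110.17.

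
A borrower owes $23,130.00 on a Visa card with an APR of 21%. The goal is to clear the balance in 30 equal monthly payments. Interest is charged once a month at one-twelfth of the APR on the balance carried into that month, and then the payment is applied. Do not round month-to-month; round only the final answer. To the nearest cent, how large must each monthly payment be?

Monthly rate r = 21%/12 = 1.75% = 0.0175.
Level-payment amortization: P = B₀·r / (1 − (1+r)^(−n)) = 23130.00·0.0175 / (1 − 1.0175^(−30)).
Denominator 1 − (1+r)^(−30) = 0.405752364.
P = 404.775 / 0.405752364 ≈ 997.59.

$997.59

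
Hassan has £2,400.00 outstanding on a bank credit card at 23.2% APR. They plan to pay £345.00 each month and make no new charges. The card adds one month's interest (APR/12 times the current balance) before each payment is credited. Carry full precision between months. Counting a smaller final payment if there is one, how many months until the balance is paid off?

8 payments

Monthly rate r = 23.2%/12 = 1.93333% = 0.0193333.
Recurrence: B ← B·(1+r) − £345.00.
Month 1: interest £46.40; balance after payment £2,101.40.
Month 2: interest £40.63; balance after payment £1,797.03.
Closed form: n = −ln(1 − rB₀/P)/ln(1+r) = −ln(0.86551)/ln(1.01933) ≈ 7.543, so the balance reaches zero during payment 8.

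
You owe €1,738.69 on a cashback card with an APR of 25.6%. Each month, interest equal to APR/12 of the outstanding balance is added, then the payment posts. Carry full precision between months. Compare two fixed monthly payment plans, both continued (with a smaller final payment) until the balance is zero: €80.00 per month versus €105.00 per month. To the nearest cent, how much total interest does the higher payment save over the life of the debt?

€193.14

Monthly rate r = 25.6%/12 = 2.13333% = 0.0213333.
At €80.00/mo: n = ⌈−ln(1 − rB₀/P)/ln(1+r)⌉ = 30 payments (last €41.18); total interest = total paid − €1,738.69 = €622.49.
At €105.00/mo: 21 payments (last €68.04); total interest €429.35.
Interest saved = €622.49 − €429.35 = €193.14.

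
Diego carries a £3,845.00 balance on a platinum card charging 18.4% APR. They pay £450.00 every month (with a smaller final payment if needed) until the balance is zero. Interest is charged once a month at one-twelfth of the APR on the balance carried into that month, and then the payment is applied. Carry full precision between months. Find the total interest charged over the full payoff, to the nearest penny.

£308.41

Monthly rate r = 18.4%/12 = 1.53333% = 0.0153333.
Payoff takes n = ⌈−ln(1 − rB₀/P)/ln(1+r)⌉ = ⌈9.228⌉ = 10 payments; the last is £103.41.
Total paid = 9·£450.00 + £103.41 = £4,153.41.
Total interest = total paid − principal = £4,153.41 − £3,845.00 = £308.41.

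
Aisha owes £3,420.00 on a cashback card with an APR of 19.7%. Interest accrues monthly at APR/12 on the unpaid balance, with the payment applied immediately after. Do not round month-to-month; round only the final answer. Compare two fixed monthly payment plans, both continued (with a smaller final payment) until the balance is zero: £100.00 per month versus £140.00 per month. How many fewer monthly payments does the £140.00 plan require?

Monthly rate r = 19.7%/12 = 1.64167% = 0.0164167.
At £100.00/mo: n = ⌈−ln(1 − rB₀/P)/ln(1+r)⌉ = 51 payments (last £62.30); total interest = total paid − £3,420.00 = £1,642.30.
At £140.00/mo: 32 payments (last £67.08); total interest £987.08.
Payments saved = 51 − 32 = 19.

19 fewer payments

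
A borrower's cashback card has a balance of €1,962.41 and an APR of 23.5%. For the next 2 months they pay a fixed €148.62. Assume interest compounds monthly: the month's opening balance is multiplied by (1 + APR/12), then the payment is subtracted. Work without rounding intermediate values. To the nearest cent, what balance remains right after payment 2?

Monthly rate r = 23.5%/12 = 1.95833% = 0.0195833.
Each month: B ← B·(1+r) − €148.62.
Month 1: interest €38.43; balance after payment €1,852.22.
Month 2: interest €36.27; balance after payment €1,739.87.

€1,739.87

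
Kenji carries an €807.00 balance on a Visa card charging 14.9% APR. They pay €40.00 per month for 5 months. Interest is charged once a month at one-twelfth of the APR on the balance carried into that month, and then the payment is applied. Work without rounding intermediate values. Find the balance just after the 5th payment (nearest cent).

Monthly rate r = 14.9%/12 = 1.24167% = 0.0124167.
Each month: B ← B·(1+r) − €40.00.
Month 1: interest €10.02; balance after payment €777.02.
Month 2: interest €9.65; balance after payment €746.67.
Month 3: interest €9.27; balance after payment €715.94.
Month 4: interest €8.89; balance after payment €684.83.
Month 5: interest €8.50; balance after payment €653.33.

€653.33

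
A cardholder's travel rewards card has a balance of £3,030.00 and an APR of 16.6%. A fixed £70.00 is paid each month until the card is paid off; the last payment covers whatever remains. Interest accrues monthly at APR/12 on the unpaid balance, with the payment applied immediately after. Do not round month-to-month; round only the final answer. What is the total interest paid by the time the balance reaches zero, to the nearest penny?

£1,623.32

Monthly rate r = 16.6%/12 = 1.38333% = 0.0138333.
Payoff takes n = ⌈−ln(1 − rB₀/P)/ln(1+r)⌉ = ⌈66.474⌉ = 67 payments; the last is £33.32.
Total paid = 66·£70.00 + £33.32 = £4,653.32.
Total interest = total paid − principal = £4,653.32 − £3,030.00 = £1,623.32.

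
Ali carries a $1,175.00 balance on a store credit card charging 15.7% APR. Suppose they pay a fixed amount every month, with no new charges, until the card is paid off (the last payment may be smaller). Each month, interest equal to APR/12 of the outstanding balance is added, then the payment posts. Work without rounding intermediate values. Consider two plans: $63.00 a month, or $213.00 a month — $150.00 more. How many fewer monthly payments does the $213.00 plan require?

Monthly rate r = 15.7%/12 = 1.30833% = 0.0130833.
At $63.00/mo: n = ⌈−ln(1 − rB₀/P)/ln(1+r)⌉ = 22 payments (last $32.89); total interest = total paid − $1,175.00 = $180.89.
At $213.00/mo: 6 payments (last $162.77); total interest $52.77.
Payments saved = 22 − 6 = 16.

16 fewer payments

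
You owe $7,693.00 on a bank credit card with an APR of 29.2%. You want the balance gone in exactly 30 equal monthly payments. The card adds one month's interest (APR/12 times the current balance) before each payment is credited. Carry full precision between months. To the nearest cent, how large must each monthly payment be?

Monthly rate r = 29.2%/12 = 2.43333% = 0.0243333.
Level-payment amortization: P = B₀·r / (1 − (1+r)^(−n)) = 7693.00·0.0243333 / (1 − 1.02433^(−30)).
Denominator 1 − (1+r)^(−30) = 0.513860585.
P = 187.196 / 0.513860585 ≈ 364.29.

$364.29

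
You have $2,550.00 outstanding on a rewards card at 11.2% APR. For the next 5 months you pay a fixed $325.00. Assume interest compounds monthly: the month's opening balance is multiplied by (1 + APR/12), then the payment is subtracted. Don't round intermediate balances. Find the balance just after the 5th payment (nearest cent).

Monthly rate r = 11.2%/12 = 0.933333% = 0.00933333.
Each month: B ← B·(1+r) − $325.00.
Month 1: interest $23.80; balance after payment $2,248.80.
Month 2: interest $20.99; balance after payment $1,944.79.
Month 3: interest $18.15; balance after payment $1,637.94.
Month 4: interest $15.29; balance after payment $1,328.23.
Month 5: interest $12.40; balance after payment $1,015.62.

$1,015.62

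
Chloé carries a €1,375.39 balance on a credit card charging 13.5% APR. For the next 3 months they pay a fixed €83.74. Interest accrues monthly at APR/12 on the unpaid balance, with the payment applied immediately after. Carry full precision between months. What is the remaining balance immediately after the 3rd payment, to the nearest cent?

Monthly rate r = 13.5%/12 = 1.125% = 0.01125.
Each month: B ← B·(1+r) − €83.74.
Month 1: interest €15.47; balance after payment €1,307.12.
Month 2: interest €14.71; balance after payment €1,238.09.
Month 3: interest €13.93; balance after payment €1,168.28.

€1,168.28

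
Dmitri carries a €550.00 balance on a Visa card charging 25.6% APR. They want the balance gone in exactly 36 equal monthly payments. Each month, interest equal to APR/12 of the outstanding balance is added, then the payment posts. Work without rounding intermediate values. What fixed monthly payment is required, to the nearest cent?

€22.04

Monthly rate r = 25.6%/12 = 2.13333% = 0.0213333.
Level-payment amortization: P = B₀·r / (1 − (1+r)^(−n)) = 550.00·0.0213333 / (1 − 1.02133^(−36)).
Denominator 1 − (1+r)^(−36) = 0.53229741.
P = 11.7333 / 0.53229741 ≈ 22.04.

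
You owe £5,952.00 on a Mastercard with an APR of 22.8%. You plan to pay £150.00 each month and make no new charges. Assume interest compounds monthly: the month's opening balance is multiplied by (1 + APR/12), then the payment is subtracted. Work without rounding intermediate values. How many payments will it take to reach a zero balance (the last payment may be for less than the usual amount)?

Monthly rate r = 22.8%/12 = 1.9% = 0.019.
Recurrence: B ← B·(1+r) − £150.00.
Month 1: interest £113.09; balance after payment £5,915.09.
Month 2: interest £112.39; balance after payment £5,877.47.
Closed form: n = −ln(1 − rB₀/P)/ln(1+r) = −ln(0.24608)/ln(1.019) ≈ 74.494, so the balance reaches zero during payment 75.

75 payments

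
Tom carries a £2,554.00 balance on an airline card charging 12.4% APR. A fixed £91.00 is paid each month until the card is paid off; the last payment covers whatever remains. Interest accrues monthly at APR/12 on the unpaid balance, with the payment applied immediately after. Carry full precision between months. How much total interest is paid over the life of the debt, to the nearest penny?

Monthly rate r = 12.4%/12 = 1.03333% = 0.0103333.
Payoff takes n = ⌈−ln(1 − rB₀/P)/ln(1+r)⌉ = ⌈33.317⌉ = 34 payments; the last is £28.96.
Total paid = 33·£91.00 + £28.96 = £3,031.96.
Total interest = total paid − principal = £3,031.96 − £2,554.00 = £477.96.

£477.96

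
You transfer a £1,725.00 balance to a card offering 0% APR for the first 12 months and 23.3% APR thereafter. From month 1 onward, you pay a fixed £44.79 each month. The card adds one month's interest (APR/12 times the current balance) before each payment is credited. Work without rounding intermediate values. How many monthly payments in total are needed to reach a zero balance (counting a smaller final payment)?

50 months

Promo months 1–12 at r₀ = 0%/12 = 0; months 13+ at r₁ = 23.3%/12 = 0.0194167.
After month 12 (no interest yet): B = £1,725.00 − 12·£44.79 = £1,187.52.
Then at r₁ with £44.79/mo: n₂ = −ln(1 − r₁·B/P)/ln(1+r₁) ≈ 37.61 → 38 more payments.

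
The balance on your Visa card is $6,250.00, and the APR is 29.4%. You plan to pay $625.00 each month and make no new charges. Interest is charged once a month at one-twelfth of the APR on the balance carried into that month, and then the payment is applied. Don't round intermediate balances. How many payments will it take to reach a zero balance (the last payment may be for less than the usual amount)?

12 months

Monthly rate r = 29.4%/12 = 2.45% = 0.0245.
Recurrence: B ← B·(1+r) − $625.00.
Month 1: interest $153.12; balance after payment $5,778.12.
Month 2: interest $141.56; balance after payment $5,294.69.
Closed form: n = −ln(1 − rB₀/P)/ln(1+r) = −ln(0.755)/ln(1.0245) ≈ 11.611, so the balance reaches zero during payment 12.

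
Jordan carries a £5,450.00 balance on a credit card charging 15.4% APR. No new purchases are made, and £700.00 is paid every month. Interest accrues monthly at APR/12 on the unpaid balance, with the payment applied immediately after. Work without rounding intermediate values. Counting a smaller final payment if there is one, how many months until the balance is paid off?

Monthly rate r = 15.4%/12 = 1.28333% = 0.0128333.
Recurrence: B ← B·(1+r) − £700.00.
Month 1: interest £69.94; balance after payment £4,819.94.
Month 2: interest £61.86; balance after payment £4,181.80.
Closed form: n = −ln(1 − rB₀/P)/ln(1+r) = −ln(0.90008)/ln(1.01283) ≈ 8.255, so the balance reaches zero during payment 9.

9 payments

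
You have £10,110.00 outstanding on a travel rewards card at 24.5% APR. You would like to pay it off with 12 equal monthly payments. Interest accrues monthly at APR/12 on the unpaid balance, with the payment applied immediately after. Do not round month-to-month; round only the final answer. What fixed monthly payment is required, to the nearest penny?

£958.45

Monthly rate r = 24.5%/12 = 2.04167% = 0.0204167.
Level-payment amortization: P = B₀·r / (1 − (1+r)^(−n)) = 10110.00·0.0204167 / (1 − 1.02042^(−12)).
Denominator 1 − (1+r)^(−12) = 0.215361744.
P = 206.412 / 0.215361744 ≈ 958.45.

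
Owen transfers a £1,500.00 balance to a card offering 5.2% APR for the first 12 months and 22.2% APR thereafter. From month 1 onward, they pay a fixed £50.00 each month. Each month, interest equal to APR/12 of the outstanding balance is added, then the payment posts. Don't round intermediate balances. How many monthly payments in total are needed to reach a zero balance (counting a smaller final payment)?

37 months

Promo months 1–12 at r₀ = 5.2%/12 = 0.00433333; months 13+ at r₁ = 22.2%/12 = 0.0185.
After month 12: iterate B ← B·(1+r₀) − £50.00 for 12 months → £965.38.
Then at r₁ with £50.00/mo: n₂ = −ln(1 − r₁·B/P)/ln(1+r₁) ≈ 24.11 → 25 more payments.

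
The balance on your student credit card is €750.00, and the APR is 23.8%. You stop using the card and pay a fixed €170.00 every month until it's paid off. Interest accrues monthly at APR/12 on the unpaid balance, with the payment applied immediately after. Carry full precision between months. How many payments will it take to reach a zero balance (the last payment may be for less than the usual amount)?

5 months

Monthly rate r = 23.8%/12 = 1.98333% = 0.0198333.
Recurrence: B ← B·(1+r) − €170.00.
Month 1: interest €14.88; balance after payment €594.88.
Month 2: interest €11.80; balance after payment €436.67.
Month 3: interest €8.66; balance after payment €275.33.
Month 4: interest €5.46; balance after payment €110.79.
Month 5: interest €2.20; balance after payment €0.00.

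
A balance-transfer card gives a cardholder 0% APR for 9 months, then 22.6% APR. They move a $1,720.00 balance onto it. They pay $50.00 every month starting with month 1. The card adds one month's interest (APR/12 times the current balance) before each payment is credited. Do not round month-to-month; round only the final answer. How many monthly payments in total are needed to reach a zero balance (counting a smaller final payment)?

44 payments

Promo months 1–9 at r₀ = 0%/12 = 0; months 10+ at r₁ = 22.6%/12 = 0.0188333.
After month 9 (no interest yet): B = $1,720.00 − 9·$50.00 = $1,270.00.
Then at r₁ with $50.00/mo: n₂ = −ln(1 − r₁·B/P)/ln(1+r₁) ≈ 34.88 → 35 more payments.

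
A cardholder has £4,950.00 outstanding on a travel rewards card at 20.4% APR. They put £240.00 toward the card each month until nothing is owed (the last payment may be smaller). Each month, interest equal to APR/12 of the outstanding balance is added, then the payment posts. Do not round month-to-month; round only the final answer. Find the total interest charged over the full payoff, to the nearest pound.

Monthly rate r = 20.4%/12 = 1.7% = 0.017.
Payoff takes n = ⌈−ln(1 − rB₀/P)/ln(1+r)⌉ = ⌈25.612⌉ = 26 payments; the last is £147.37.
Total paid = 25·£240.00 + £147.37 = £6,147.37.
Total interest = total paid − principal = £6,147.37 − £4,950.00 = £1,197.37.

£1,197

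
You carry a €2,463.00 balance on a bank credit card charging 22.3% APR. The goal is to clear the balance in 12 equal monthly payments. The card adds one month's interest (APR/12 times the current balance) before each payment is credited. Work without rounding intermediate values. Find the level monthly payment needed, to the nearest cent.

Monthly rate r = 22.3%/12 = 1.85833% = 0.0185833.
Level-payment amortization: P = B₀·r / (1 − (1+r)^(−n)) = 2463.00·0.0185833 / (1 − 1.01858^(−12)).
Denominator 1 − (1+r)^(−12) = 0.198245859.
P = 45.7707 / 0.198245859 ≈ 230.88.

€230.88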